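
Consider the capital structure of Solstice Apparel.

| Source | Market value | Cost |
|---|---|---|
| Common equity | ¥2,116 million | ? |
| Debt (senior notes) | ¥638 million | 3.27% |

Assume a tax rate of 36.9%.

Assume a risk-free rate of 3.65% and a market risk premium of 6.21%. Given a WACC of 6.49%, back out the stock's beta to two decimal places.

Total capital V = 2116 + 638 = 2754.
Equity weight = 2116/2754 = 0.7683.
Senior notes weight = 638/2754 = 0.2317.
Debt contribution = 0.2317 × 3.27% × (1 − 36.9%) = 0.4780%.
Required equity contribution = 6.49% − 0.4780% = 6.0120%  ⇒  Re = 7.8247%.
CAPM: 7.8247% = 3.65% + β × 6.21%  ⇒  β = 0.6723.

0.67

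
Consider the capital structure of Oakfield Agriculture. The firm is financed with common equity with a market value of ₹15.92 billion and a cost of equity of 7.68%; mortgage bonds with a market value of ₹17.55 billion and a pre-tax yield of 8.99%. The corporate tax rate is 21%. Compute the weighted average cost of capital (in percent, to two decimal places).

Total capital V = 15.92 + 17.55 = 33.47.
Equity: weight = 15.92/33.47 = 0.4756; cost = 7.68%.
Mortgage bonds: weight = 17.55/33.47 = 0.5244; after-tax cost = 8.99% × (1 − 21%) = 7.1021%.
WACC = 0.4756 × 7.6800% + 0.5244 × 7.1021% = 7.3770%.

7.38%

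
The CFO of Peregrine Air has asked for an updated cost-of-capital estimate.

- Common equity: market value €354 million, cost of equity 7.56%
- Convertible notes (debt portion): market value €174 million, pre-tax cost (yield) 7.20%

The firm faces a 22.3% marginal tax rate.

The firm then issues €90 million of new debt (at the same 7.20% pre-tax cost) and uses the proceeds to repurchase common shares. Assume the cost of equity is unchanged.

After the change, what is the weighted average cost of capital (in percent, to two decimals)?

After the change:
Total capital V = 264 + 264 = 528.
Equity: weight = 264/528 = 0.5000; cost = 7.56%.
Convertible notes (debt portion): weight = 264/528 = 0.5000; after-tax cost = 7.2% × (1 − 22.3%) = 5.5944%.
WACC = 0.5000 × 7.5600% + 0.5000 × 5.5944% = 6.5772%.

6.58%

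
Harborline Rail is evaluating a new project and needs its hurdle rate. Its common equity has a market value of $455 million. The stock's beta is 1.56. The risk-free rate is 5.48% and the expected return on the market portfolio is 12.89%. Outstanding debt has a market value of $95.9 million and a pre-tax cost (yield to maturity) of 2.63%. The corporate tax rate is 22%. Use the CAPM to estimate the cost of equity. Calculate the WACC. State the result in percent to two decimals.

Market risk premium = 12.89% − 5.48% = 7.41%.
Cost of equity via CAPM: Re = 5.48% + 1.56 × 7.41% = 17.0396%.
Total capital V = 455 + 95.9 = 550.9.
Equity: weight = 455/550.9 = 0.8259; cost = 17.0396%.
Debt: weight = 95.9/550.9 = 0.1741; after-tax cost = 2.63% × (1 − 22%) = 2.0514%.
WACC = 0.8259 × 17.0396% + 0.1741 × 2.0514% = 14.4305%.

14.43%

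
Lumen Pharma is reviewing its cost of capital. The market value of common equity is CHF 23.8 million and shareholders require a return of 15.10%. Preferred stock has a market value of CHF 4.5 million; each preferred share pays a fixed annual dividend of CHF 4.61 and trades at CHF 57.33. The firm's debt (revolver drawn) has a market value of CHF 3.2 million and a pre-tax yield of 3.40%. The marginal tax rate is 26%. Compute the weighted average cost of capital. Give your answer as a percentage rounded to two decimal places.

Cost of preferred: Rp = 4.61 / 57.33 = 8.0412%.
Total capital V = 23.8 + 4.5 + 3.2 = 31.5.
Equity: weight = 23.8/31.5 = 0.7556; cost = 15.1%.
Preferred: weight = 4.5/31.5 = 0.1429; cost = 8.0412%.
Revolver drawn: weight = 3.2/31.5 = 0.1016; after-tax cost = 3.4% × (1 − 26%) = 2.5160%.
WACC = 0.7556 × 15.1000% + 0.1429 × 8.0412% + 0.1016 × 2.5160% = 12.8132%.

12.81%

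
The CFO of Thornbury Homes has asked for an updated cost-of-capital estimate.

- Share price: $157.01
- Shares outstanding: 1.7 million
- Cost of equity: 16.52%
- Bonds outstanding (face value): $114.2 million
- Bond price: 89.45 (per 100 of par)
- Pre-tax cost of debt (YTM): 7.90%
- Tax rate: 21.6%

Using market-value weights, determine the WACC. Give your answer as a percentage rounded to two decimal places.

13.66%

Market value of equity E = 157.01 × 1.7m = 266.917m. Market value of debt D = 114.2m × 89.45/100 = 102.1519m.
Total capital V = 266.917 + 102.1519 = 369.0689.
Equity: weight = 266.917/369.0689 = 0.7232; cost = 16.52%.
Bonds outstanding: weight = 102.1519/369.0689 = 0.2768; after-tax cost = 7.9% × (1 − 21.6%) = 6.1936%.
WACC = 0.7232 × 16.5200% + 0.2768 × 6.1936% = 13.6618%.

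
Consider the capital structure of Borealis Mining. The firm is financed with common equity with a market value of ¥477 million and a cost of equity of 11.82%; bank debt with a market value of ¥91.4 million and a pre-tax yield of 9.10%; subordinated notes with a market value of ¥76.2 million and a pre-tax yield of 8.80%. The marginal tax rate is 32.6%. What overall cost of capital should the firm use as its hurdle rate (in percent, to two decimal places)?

Total capital V = 477 + 91.4 + 76.2 = 644.6.
Equity: weight = 477/644.6 = 0.7400; cost = 11.82%.
Bank debt: weight = 91.4/644.6 = 0.1418; after-tax cost = 9.1% × (1 − 32.6%) = 6.1334%.
Subordinated notes: weight = 76.2/644.6 = 0.1182; after-tax cost = 8.8% × (1 − 32.6%) = 5.9312%.
WACC = 0.7400 × 11.8200% + 0.1418 × 6.1334% + 0.1182 × 5.9312% = 10.3175%.

10.32%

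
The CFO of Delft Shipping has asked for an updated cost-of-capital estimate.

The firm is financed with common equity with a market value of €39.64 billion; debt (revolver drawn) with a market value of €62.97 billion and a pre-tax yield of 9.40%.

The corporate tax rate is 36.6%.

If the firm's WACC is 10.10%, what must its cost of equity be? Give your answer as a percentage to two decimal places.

Total capital V = 39.64 + 62.97 = 102.61.
Equity weight = 39.64/102.61 = 0.3863.
Revolver drawn weight = 62.97/102.61 = 0.6137.
Debt contribution = 0.6137 × 9.4% × (1 − 36.6%) = 3.6573%.
Required equity contribution = 10.1% − 3.6573% = 6.4427%.
Re = 6.4427% / 0.3863 = 16.6772%.

16.68%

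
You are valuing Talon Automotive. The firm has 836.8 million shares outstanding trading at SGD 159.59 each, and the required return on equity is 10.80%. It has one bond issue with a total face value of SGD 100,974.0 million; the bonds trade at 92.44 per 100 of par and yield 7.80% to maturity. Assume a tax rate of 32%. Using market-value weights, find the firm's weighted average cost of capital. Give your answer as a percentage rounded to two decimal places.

Market value of equity E = 159.59 × 836.8m = 133544.912m. Market value of debt D = 100974m × 92.44/100 = 93340.3656m.
Total capital V = 133544.912 + 93340.3656 = 226885.2776.
Equity: weight = 133544.912/226885.2776 = 0.5886; cost = 10.8%.
Bonds outstanding: weight = 93340.3656/226885.2776 = 0.4114; after-tax cost = 7.8% × (1 − 32%) = 5.3040%.
WACC = 0.5886 × 10.8000% + 0.4114 × 5.3040% = 8.5390%.

8.54%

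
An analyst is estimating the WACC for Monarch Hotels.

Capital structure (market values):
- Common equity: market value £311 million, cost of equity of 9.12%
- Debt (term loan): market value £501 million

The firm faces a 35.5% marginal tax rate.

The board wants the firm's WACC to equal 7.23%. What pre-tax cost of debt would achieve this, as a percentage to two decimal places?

9.39%

Total capital V = 311 + 501 = 812.
Equity weight = 311/812 = 0.3830.
Term loan weight = 501/812 = 0.6170.
Equity contribution = 0.3830 × 9.12% = 3.4930%.
Remaining for debt = 7.23% − 3.4930% = 3.7370%.
Rd × (1 − 35.5%) × 0.6170 = 3.7370%  ⇒  Rd = 9.3903%.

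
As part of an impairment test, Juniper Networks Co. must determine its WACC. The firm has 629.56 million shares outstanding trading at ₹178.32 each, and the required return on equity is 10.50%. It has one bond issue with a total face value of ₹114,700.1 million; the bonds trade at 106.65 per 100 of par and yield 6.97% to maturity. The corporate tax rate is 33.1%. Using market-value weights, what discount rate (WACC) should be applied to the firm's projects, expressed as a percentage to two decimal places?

7.46%

Market value of equity E = 178.32 × 629.56m = 112263.1392m. Market value of debt D = 114700.1m × 106.65/100 = 122327.65665m.
Total capital V = 112263.1392 + 122327.65665 = 234590.79585.
Equity: weight = 112263.1392/234590.79585 = 0.4785; cost = 10.5%.
Bonds outstanding: weight = 122327.65665/234590.79585 = 0.5215; after-tax cost = 6.97% × (1 − 33.1%) = 4.6629%.
WACC = 0.4785 × 10.5000% + 0.5215 × 4.6629% = 7.4563%.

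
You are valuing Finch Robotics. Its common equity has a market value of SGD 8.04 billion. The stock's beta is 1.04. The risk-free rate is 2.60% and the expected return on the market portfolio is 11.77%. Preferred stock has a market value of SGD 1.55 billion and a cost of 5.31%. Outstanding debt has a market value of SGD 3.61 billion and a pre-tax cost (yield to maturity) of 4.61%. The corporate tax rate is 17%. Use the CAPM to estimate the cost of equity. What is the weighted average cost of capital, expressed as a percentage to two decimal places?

9.06%

Market risk premium = 11.77% − 2.6% = 9.17%.
Cost of equity via CAPM: Re = 2.6% + 1.04 × 9.17% = 12.1368%.
Total capital V = 8.04 + 1.55 + 3.61 = 13.2.
Equity: weight = 8.04/13.2 = 0.6091; cost = 12.1368%.
Preferred: weight = 1.55/13.2 = 0.1174; cost = 5.31%.
Debt: weight = 3.61/13.2 = 0.2735; after-tax cost = 4.61% × (1 − 17%) = 3.8263%.
WACC = 0.6091 × 12.1368% + 0.1174 × 5.3100% + 0.2735 × 3.8263% = 9.0624%.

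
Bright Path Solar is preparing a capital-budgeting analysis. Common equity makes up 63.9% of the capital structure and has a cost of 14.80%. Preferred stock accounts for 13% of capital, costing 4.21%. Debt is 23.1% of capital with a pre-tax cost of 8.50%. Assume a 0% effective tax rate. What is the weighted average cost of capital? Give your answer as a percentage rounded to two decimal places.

After-tax cost of debt = 8.5% × (1 − 0%) = 8.5000%.
WACC = 0.639 × 14.8000% + 0.130 × 4.2100% + 0.231 × 8.5000% = 11.9680%.

11.97%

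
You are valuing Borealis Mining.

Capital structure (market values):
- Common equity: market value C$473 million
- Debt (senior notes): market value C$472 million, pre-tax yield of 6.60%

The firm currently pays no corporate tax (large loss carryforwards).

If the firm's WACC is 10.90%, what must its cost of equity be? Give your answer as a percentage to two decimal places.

Total capital V = 473 + 472 = 945.
Equity weight = 473/945 = 0.5005.
Senior notes weight = 472/945 = 0.4995.
Debt contribution = 0.4995 × 6.6% × (1 − 0%) = 3.2965%.
Required equity contribution = 10.9% − 3.2965% = 7.6035%.
Re = 7.6035% / 0.5005 = 15.1909%.

15.19%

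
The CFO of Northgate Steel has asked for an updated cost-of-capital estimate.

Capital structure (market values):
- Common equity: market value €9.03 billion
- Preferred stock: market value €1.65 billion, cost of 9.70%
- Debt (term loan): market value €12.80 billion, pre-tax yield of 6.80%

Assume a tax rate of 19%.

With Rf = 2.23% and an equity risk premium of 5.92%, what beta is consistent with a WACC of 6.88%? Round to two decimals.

1.03

Total capital V = 9.03 + 1.65 + 12.8 = 23.48.
Equity weight = 9.03/23.48 = 0.3846.
Preferred weight = 1.65/23.48 = 0.0703.
Term loan weight = 12.8/23.48 = 0.5451.
Debt contribution = 0.5451 × 6.8% × (1 − 19%) = 3.0027%.
Preferred contribution = 0.0703 × 9.7% = 0.6816%.
Required equity contribution = 6.88% − 3.6843% = 3.1957%  ⇒  Re = 8.3095%.
CAPM: 8.3095% = 2.23% + β × 5.92%  ⇒  β = 1.0269.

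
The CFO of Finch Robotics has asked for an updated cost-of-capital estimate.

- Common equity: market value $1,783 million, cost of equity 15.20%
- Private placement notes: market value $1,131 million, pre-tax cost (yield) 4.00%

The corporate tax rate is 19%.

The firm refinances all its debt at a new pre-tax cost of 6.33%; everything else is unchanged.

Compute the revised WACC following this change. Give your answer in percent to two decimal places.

11.29%

After the change:
Total capital V = 1783 + 1131 = 2914.
Equity: weight = 1783/2914 = 0.6119; cost = 15.2%.
Private placement notes: weight = 1131/2914 = 0.3881; after-tax cost = 6.33% × (1 − 19%) = 5.1273%.
WACC = 0.6119 × 15.2000% + 0.3881 × 5.1273% = 11.2905%.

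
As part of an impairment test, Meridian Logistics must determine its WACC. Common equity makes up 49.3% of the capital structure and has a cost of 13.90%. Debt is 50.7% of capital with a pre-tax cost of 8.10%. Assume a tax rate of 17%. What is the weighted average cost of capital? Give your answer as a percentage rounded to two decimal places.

After-tax cost of debt = 8.1% × (1 − 17%) = 6.7230%.
WACC = 0.493 × 13.9000% + 0.507 × 6.7230% = 10.2613%.

10.26%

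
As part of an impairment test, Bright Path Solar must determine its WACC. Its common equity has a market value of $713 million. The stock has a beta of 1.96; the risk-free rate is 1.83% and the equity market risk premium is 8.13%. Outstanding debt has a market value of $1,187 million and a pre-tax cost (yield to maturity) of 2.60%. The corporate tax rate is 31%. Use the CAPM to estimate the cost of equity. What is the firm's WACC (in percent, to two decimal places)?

7.79%

Cost of equity via CAPM: Re = 1.83% + 1.96 × 8.13% = 17.7648%.
Total capital V = 713 + 1187 = 1900.
Equity: weight = 713/1900 = 0.3753; cost = 17.7648%.
Debt: weight = 1187/1900 = 0.6247; after-tax cost = 2.6% × (1 − 31%) = 1.7940%.
WACC = 0.3753 × 17.7648% + 0.6247 × 1.7940% = 7.7873%.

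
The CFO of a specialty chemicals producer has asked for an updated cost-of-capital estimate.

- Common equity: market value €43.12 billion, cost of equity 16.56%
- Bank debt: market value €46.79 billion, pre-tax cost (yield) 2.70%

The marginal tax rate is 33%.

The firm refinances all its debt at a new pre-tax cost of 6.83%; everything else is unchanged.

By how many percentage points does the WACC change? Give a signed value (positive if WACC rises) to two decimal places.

Current WACC:
Total capital V = 43.12 + 46.79 = 89.91.
Equity: weight = 43.12/89.91 = 0.4796; cost = 16.56%.
Bank debt: weight = 46.79/89.91 = 0.5204; after-tax cost = 2.7% × (1 − 33%) = 1.8090%.
WACC = 0.4796 × 16.5600% + 0.5204 × 1.8090% = 8.8834%.
After the change:
Total capital V = 43.12 + 46.79 = 89.91.
Equity: weight = 43.12/89.91 = 0.4796; cost = 16.56%.
Bank debt: weight = 46.79/89.91 = 0.5204; after-tax cost = 6.83% × (1 − 33%) = 4.5761%.
WACC = 0.4796 × 16.5600% + 0.5204 × 4.5761% = 10.3235%.
Change in WACC = 10.3235% − 8.8834% = 1.4400 pp.

+1.44 pp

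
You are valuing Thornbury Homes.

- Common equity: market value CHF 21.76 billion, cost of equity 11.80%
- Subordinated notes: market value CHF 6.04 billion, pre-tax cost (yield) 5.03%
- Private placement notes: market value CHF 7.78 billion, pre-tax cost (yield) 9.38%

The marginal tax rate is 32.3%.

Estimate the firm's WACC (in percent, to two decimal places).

9.18%

Total capital V = 21.76 + 6.04 + 7.78 = 35.58.
Equity: weight = 21.76/35.58 = 0.6116; cost = 11.8%.
Subordinated notes: weight = 6.04/35.58 = 0.1698; after-tax cost = 5.03% × (1 − 32.3%) = 3.4053%.
Private placement notes: weight = 7.78/35.58 = 0.2187; after-tax cost = 9.38% × (1 − 32.3%) = 6.3503%.
WACC = 0.6116 × 11.8000% + 0.1698 × 3.4053% + 0.2187 × 6.3503% = 9.1833%.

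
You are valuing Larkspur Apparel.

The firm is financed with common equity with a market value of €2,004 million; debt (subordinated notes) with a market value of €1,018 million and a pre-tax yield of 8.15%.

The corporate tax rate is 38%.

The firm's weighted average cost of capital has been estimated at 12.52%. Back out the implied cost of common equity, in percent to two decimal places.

Total capital V = 2004 + 1018 = 3022.
Equity weight = 2004/3022 = 0.6631.
Subordinated notes weight = 1018/3022 = 0.3369.
Debt contribution = 0.3369 × 8.15% × (1 − 38%) = 1.7022%.
Required equity contribution = 12.52% − 1.7022% = 10.8178%.
Re = 10.8178% / 0.6631 = 16.3131%.

16.31%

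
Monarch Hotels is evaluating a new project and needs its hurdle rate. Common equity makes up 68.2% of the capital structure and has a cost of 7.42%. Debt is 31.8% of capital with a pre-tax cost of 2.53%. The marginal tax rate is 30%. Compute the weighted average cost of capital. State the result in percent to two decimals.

5.62%

After-tax cost of debt = 2.53% × (1 − 30%) = 1.7710%.
WACC = 0.682 × 7.4200% + 0.318 × 1.7710% = 5.6236%.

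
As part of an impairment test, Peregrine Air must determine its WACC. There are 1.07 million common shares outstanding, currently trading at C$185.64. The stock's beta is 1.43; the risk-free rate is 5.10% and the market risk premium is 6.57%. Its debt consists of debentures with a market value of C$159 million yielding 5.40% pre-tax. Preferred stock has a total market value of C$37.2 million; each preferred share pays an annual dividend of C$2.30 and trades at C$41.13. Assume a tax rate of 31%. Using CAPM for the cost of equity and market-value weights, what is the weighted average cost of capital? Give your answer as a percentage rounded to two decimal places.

9.32%

Cost of equity via CAPM: Re = 5.1% + 1.43 × 6.57% = 14.4951%.
Cost of preferred: Rp = 2.3 / 41.13 = 5.5920%.
Market value of equity E = 185.64 × 1.07m = 198.6348m.
Total capital V = 198.6348 + 37.2 + 159 = 394.8348.
Equity: weight = 198.6348/394.8348 = 0.5031; cost = 14.4951%.
Preferred: weight = 37.2/394.8348 = 0.0942; cost = 5.592%.
Debentures: weight = 159/394.8348 = 0.4027; after-tax cost = 5.4% × (1 − 31%) = 3.7260%.
WACC = 0.5031 × 14.4951% + 0.0942 × 5.5920% + 0.4027 × 3.7260% = 9.3196%.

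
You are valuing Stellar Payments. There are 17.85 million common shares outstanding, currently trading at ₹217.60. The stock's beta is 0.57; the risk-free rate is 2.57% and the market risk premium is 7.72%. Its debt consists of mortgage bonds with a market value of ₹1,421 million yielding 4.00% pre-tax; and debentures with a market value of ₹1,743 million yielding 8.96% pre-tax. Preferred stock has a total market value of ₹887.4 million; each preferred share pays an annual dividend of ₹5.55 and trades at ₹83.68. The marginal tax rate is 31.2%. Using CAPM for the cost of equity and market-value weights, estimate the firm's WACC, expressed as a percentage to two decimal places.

6.00%

Cost of equity via CAPM: Re = 2.57% + 0.57 × 7.72% = 6.9704%.
Cost of preferred: Rp = 5.55 / 83.68 = 6.6324%.
Market value of equity E = 217.6 × 17.85m = 3884.16m.
Total capital V = 3884.16 + 887.4 + 1421 + 1743 = 7935.56.
Equity: weight = 3884.16/7935.56 = 0.4895; cost = 6.9704%.
Preferred: weight = 887.4/7935.56 = 0.1118; cost = 6.6324%.
Mortgage bonds: weight = 1421/7935.56 = 0.1791; after-tax cost = 4% × (1 − 31.2%) = 2.7520%.
Debentures: weight = 1743/7935.56 = 0.2196; after-tax cost = 8.96% × (1 − 31.2%) = 6.1645%.
WACC = 0.4895 × 6.9704% + 0.1118 × 6.6324% + 0.1791 × 2.7520% + 0.2196 × 6.1645% = 6.0002%.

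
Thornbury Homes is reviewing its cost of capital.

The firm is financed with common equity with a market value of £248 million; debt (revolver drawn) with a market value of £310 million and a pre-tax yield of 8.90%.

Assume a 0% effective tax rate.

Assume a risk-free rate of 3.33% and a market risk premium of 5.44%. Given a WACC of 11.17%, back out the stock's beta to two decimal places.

1.96

Total capital V = 248 + 310 = 558.
Equity weight = 248/558 = 0.4444.
Revolver drawn weight = 310/558 = 0.5556.
Debt contribution = 0.5556 × 8.9% × (1 − 0%) = 4.9444%.
Required equity contribution = 11.17% − 4.9444% = 6.2256%  ⇒  Re = 14.0075%.
CAPM: 14.0075% = 3.33% + β × 5.44%  ⇒  β = 1.9628.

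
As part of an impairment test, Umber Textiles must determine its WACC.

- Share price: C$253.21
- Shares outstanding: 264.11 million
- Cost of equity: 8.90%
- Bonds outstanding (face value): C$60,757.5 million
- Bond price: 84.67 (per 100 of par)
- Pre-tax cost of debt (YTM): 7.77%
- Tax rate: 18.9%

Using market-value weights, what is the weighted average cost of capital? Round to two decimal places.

7.77%

Market value of equity E = 253.21 × 264.11m = 66875.2931m. Market value of debt D = 60757.5m × 84.67/100 = 51443.37525m.
Total capital V = 66875.2931 + 51443.37525 = 118318.66835.
Equity: weight = 66875.2931/118318.66835 = 0.5652; cost = 8.9%.
Bonds outstanding: weight = 51443.37525/118318.66835 = 0.4348; after-tax cost = 7.77% × (1 − 18.9%) = 6.3015%.
WACC = 0.5652 × 8.9000% + 0.4348 × 6.3015% = 7.7702%.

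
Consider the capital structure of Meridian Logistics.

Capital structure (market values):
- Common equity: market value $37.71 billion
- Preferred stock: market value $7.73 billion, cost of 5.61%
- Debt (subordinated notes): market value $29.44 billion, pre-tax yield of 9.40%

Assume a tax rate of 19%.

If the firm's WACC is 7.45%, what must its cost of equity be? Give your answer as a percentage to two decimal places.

Total capital V = 37.71 + 7.73 + 29.44 = 74.88.
Equity weight = 37.71/74.88 = 0.5036.
Preferred weight = 7.73/74.88 = 0.1032.
Subordinated notes weight = 29.44/74.88 = 0.3932.
Debt contribution = 0.3932 × 9.4% × (1 − 19%) = 2.9935%.
Preferred contribution = 0.1032 × 5.61% = 0.5791%.
Required equity contribution = 7.45% − 3.5727% = 3.8773%.
Re = 3.8773% / 0.5036 = 7.6991%.

7.70%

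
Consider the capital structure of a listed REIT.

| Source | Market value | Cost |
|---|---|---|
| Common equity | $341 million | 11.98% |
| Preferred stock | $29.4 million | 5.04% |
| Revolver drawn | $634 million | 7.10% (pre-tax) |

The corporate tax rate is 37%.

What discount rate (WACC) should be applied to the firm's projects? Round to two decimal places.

7.04%

Total capital V = 341 + 29.4 + 634 = 1004.4.
Equity: weight = 341/1004.4 = 0.3395; cost = 11.98%.
Preferred: weight = 29.4/1004.4 = 0.0293; cost = 5.04%.
Revolver drawn: weight = 634/1004.4 = 0.6312; after-tax cost = 7.1% × (1 − 37%) = 4.4730%.
WACC = 0.3395 × 11.9800% + 0.0293 × 5.0400% + 0.6312 × 4.4730% = 7.0383%.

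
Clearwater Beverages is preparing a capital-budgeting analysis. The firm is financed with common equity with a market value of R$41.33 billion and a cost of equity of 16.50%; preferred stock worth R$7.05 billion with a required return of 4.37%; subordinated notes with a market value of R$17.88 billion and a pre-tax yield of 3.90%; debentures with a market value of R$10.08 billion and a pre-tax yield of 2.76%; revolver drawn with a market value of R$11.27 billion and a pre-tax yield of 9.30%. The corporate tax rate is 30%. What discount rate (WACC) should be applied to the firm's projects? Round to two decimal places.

9.75%

Total capital V = 41.33 + 7.05 + 17.88 + 10.08 + 11.27 = 87.61.
Equity: weight = 41.33/87.61 = 0.4717; cost = 16.5%.
Preferred: weight = 7.05/87.61 = 0.0805; cost = 4.37%.
Subordinated notes: weight = 17.88/87.61 = 0.2041; after-tax cost = 3.9% × (1 − 30%) = 2.7300%.
Debentures: weight = 10.08/87.61 = 0.1151; after-tax cost = 2.76% × (1 − 30%) = 1.9320%.
Revolver drawn: weight = 11.27/87.61 = 0.1286; after-tax cost = 9.3% × (1 − 30%) = 6.5100%.
WACC = 0.4717 × 16.5000% + 0.0805 × 4.3700% + 0.2041 × 2.7300% + 0.1151 × 1.9320% + 0.1286 × 6.5100% = 9.7524%.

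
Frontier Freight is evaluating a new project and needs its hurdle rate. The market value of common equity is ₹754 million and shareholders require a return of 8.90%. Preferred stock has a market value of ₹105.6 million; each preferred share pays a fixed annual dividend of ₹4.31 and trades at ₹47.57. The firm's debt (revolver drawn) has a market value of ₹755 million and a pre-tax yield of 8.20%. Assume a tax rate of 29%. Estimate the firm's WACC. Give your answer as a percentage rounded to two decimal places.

Cost of preferred: Rp = 4.31 / 47.57 = 9.0603%.
Total capital V = 754 + 105.6 + 755 = 1614.6.
Equity: weight = 754/1614.6 = 0.4670; cost = 8.9%.
Preferred: weight = 105.6/1614.6 = 0.0654; cost = 9.0603%.
Revolver drawn: weight = 755/1614.6 = 0.4676; after-tax cost = 8.2% × (1 − 29%) = 5.8220%.
WACC = 0.4670 × 8.9000% + 0.0654 × 9.0603% + 0.4676 × 5.8220% = 7.4712%.

7.47%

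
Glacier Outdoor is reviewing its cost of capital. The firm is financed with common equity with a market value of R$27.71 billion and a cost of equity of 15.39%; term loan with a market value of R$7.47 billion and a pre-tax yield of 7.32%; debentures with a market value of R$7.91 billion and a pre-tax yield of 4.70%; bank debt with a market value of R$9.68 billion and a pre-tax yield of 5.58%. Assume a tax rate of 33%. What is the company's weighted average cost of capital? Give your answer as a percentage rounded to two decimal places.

9.93%

Total capital V = 27.71 + 7.47 + 7.91 + 9.68 = 52.77.
Equity: weight = 27.71/52.77 = 0.5251; cost = 15.39%.
Term loan: weight = 7.47/52.77 = 0.1416; after-tax cost = 7.32% × (1 − 33%) = 4.9044%.
Debentures: weight = 7.91/52.77 = 0.1499; after-tax cost = 4.7% × (1 − 33%) = 3.1490%.
Bank debt: weight = 9.68/52.77 = 0.1834; after-tax cost = 5.58% × (1 − 33%) = 3.7386%.
WACC = 0.5251 × 15.3900% + 0.1416 × 4.9044% + 0.1499 × 3.1490% + 0.1834 × 3.7386% = 9.9335%.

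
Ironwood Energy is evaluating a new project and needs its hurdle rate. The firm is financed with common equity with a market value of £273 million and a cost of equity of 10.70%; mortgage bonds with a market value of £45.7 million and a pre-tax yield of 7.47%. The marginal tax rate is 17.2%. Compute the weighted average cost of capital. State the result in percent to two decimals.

10.05%

Total capital V = 273 + 45.7 = 318.7.
Equity: weight = 273/318.7 = 0.8566; cost = 10.7%.
Mortgage bonds: weight = 45.7/318.7 = 0.1434; after-tax cost = 7.47% × (1 − 17.2%) = 6.1852%.
WACC = 0.8566 × 10.7000% + 0.1434 × 6.1852% = 10.0526%.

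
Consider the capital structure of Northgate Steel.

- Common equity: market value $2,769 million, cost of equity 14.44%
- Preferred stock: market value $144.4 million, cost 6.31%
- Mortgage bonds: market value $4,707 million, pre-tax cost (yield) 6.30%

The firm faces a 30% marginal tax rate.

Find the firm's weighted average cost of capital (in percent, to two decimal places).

8.09%

Total capital V = 2769 + 144.4 + 4707 = 7620.4.
Equity: weight = 2769/7620.4 = 0.3634; cost = 14.44%.
Preferred: weight = 144.4/7620.4 = 0.0189; cost = 6.31%.
Mortgage bonds: weight = 4707/7620.4 = 0.6177; after-tax cost = 6.3% × (1 − 30%) = 4.4100%.
WACC = 0.3634 × 14.4400% + 0.0189 × 6.3100% + 0.6177 × 4.4100% = 8.0906%.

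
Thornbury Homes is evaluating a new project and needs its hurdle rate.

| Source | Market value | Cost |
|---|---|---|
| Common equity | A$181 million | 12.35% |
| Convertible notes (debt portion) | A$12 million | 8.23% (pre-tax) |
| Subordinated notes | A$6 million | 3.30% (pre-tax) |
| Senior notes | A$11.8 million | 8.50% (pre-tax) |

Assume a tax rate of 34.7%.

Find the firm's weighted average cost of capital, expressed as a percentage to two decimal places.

Total capital V = 181 + 12 + 6 + 11.8 = 210.8.
Equity: weight = 181/210.8 = 0.8586; cost = 12.35%.
Convertible notes (debt portion): weight = 12/210.8 = 0.0569; after-tax cost = 8.23% × (1 − 34.7%) = 5.3742%.
Subordinated notes: weight = 6/210.8 = 0.0285; after-tax cost = 3.3% × (1 − 34.7%) = 2.1549%.
Senior notes: weight = 11.8/210.8 = 0.0560; after-tax cost = 8.5% × (1 − 34.7%) = 5.5505%.
WACC = 0.8586 × 12.3500% + 0.0569 × 5.3742% + 0.0285 × 2.1549% + 0.0560 × 5.5505% = 11.2821%.

11.28%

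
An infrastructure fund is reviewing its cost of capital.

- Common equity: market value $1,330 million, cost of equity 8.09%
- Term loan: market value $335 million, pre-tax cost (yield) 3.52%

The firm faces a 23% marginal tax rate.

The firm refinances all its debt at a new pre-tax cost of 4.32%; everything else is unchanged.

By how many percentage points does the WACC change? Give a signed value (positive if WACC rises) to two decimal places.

Current WACC:
Total capital V = 1330 + 335 = 1665.
Equity: weight = 1330/1665 = 0.7988; cost = 8.09%.
Term loan: weight = 335/1665 = 0.2012; after-tax cost = 3.52% × (1 − 23%) = 2.7104%.
WACC = 0.7988 × 8.0900% + 0.2012 × 2.7104% = 7.0076%.
After the change:
Total capital V = 1330 + 335 = 1665.
Equity: weight = 1330/1665 = 0.7988; cost = 8.09%.
Term loan: weight = 335/1665 = 0.2012; after-tax cost = 4.32% × (1 − 23%) = 3.3264%.
WACC = 0.7988 × 8.0900% + 0.2012 × 3.3264% = 7.1316%.
Change in WACC = 7.1316% − 7.0076% = 0.1239 pp.

+0.12 pp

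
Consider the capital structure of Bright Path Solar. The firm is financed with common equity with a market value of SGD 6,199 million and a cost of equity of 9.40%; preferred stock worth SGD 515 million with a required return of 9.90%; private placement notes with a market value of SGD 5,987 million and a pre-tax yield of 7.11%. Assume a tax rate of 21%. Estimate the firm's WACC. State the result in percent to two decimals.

7.64%

Total capital V = 6199 + 515 + 5987 = 12701.
Equity: weight = 6199/12701 = 0.4881; cost = 9.4%.
Preferred: weight = 515/12701 = 0.0405; cost = 9.9%.
Private placement notes: weight = 5987/12701 = 0.4714; after-tax cost = 7.11% × (1 − 21%) = 5.6169%.
WACC = 0.4881 × 9.4000% + 0.0405 × 9.9000% + 0.4714 × 5.6169% = 7.6370%.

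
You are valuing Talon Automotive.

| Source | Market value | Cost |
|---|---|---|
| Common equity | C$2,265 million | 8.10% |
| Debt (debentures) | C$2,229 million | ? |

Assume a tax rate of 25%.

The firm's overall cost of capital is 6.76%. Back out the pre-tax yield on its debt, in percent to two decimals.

7.20%

Total capital V = 2265 + 2229 = 4494.
Equity weight = 2265/4494 = 0.5040.
Debentures weight = 2229/4494 = 0.4960.
Equity contribution = 0.5040 × 8.1% = 4.0824%.
Remaining for debt = 6.76% − 4.0824% = 2.6776%.
Rd × (1 − 25%) × 0.4960 = 2.6776%  ⇒  Rd = 7.1978%.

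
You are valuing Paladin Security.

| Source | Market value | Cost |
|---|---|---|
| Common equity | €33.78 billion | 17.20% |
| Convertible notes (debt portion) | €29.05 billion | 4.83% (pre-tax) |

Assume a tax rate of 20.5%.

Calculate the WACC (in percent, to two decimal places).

11.02%

Total capital V = 33.78 + 29.05 = 62.83.
Equity: weight = 33.78/62.83 = 0.5376; cost = 17.2%.
Convertible notes (debt portion): weight = 29.05/62.83 = 0.4624; after-tax cost = 4.83% × (1 − 20.5%) = 3.8399%.
WACC = 0.5376 × 17.2000% + 0.4624 × 3.8399% = 11.0228%.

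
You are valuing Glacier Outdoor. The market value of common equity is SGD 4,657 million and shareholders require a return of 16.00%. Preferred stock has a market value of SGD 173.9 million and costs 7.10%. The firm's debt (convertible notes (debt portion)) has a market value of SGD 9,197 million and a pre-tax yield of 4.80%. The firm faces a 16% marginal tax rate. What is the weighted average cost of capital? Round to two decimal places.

8.04%

Total capital V = 4657 + 173.9 + 9197 = 14027.9.
Equity: weight = 4657/14027.9 = 0.3320; cost = 16%.
Preferred: weight = 173.9/14027.9 = 0.0124; cost = 7.1%.
Convertible notes (debt portion): weight = 9197/14027.9 = 0.6556; after-tax cost = 4.8% × (1 − 16%) = 4.0320%.
WACC = 0.3320 × 16.0000% + 0.0124 × 7.1000% + 0.6556 × 4.0320% = 8.0432%.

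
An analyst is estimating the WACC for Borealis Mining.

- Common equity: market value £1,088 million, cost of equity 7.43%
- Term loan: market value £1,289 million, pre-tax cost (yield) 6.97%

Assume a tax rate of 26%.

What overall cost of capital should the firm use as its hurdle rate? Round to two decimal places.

Total capital V = 1088 + 1289 = 2377.
Equity: weight = 1088/2377 = 0.4577; cost = 7.43%.
Term loan: weight = 1289/2377 = 0.5423; after-tax cost = 6.97% × (1 − 26%) = 5.1578%.
WACC = 0.4577 × 7.4300% + 0.5423 × 5.1578% = 6.1978%.

6.20%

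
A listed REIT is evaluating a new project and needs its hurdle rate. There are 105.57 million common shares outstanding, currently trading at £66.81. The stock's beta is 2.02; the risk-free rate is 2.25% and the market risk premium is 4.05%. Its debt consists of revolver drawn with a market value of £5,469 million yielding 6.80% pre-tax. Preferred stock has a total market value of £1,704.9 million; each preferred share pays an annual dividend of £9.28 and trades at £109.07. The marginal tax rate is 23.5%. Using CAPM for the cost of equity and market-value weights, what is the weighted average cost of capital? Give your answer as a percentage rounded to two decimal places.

Cost of equity via CAPM: Re = 2.25% + 2.02 × 4.05% = 10.4310%.
Cost of preferred: Rp = 9.28 / 109.07 = 8.5083%.
Market value of equity E = 66.81 × 105.57m = 7053.1317m.
Total capital V = 7053.1317 + 1704.9 + 5469 = 14227.0317.
Equity: weight = 7053.1317/14227.0317 = 0.4958; cost = 10.431%.
Preferred: weight = 1704.9/14227.0317 = 0.1198; cost = 8.5083%.
Revolver drawn: weight = 5469/14227.0317 = 0.3844; after-tax cost = 6.8% × (1 − 23.5%) = 5.2020%.
WACC = 0.4958 × 10.4310% + 0.1198 × 8.5083% + 0.3844 × 5.2020% = 8.1905%.

8.19%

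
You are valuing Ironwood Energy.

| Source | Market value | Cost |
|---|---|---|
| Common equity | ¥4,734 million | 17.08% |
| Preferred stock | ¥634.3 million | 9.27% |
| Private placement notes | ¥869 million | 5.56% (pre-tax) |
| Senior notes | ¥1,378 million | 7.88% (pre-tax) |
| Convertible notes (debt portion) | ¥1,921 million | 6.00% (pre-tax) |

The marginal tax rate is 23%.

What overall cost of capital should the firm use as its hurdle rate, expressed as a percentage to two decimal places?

Total capital V = 4734 + 634.3 + 869 + 1378 + 1921 = 9536.3.
Equity: weight = 4734/9536.3 = 0.4964; cost = 17.08%.
Preferred: weight = 634.3/9536.3 = 0.0665; cost = 9.27%.
Private placement notes: weight = 869/9536.3 = 0.0911; after-tax cost = 5.56% × (1 − 23%) = 4.2812%.
Senior notes: weight = 1378/9536.3 = 0.1445; after-tax cost = 7.88% × (1 − 23%) = 6.0676%.
Convertible notes (debt portion): weight = 1921/9536.3 = 0.2014; after-tax cost = 6% × (1 − 23%) = 4.6200%.
WACC = 0.4964 × 17.0800% + 0.0665 × 9.2700% + 0.0911 × 4.2812% + 0.1445 × 6.0676% + 0.2014 × 4.6200% = 11.2930%.

11.29%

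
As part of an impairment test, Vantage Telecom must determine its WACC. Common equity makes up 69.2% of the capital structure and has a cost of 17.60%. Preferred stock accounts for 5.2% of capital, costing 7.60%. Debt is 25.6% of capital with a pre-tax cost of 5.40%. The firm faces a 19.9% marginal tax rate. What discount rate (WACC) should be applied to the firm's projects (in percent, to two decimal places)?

After-tax cost of debt = 5.4% × (1 − 19.9%) = 4.3254%.
WACC = 0.692 × 17.6000% + 0.052 × 7.6000% + 0.256 × 4.3254% = 13.6817%.

13.68%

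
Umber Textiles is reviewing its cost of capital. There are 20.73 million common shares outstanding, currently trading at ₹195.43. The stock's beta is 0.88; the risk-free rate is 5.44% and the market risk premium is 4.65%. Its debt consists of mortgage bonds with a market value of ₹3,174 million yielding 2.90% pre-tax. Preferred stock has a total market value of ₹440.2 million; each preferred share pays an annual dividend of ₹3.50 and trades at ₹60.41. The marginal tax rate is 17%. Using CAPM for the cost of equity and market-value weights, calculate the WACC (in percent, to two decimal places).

Cost of equity via CAPM: Re = 5.44% + 0.88 × 4.65% = 9.5320%.
Cost of preferred: Rp = 3.5 / 60.41 = 5.7937%.
Market value of equity E = 195.43 × 20.73m = 4051.2639m.
Total capital V = 4051.2639 + 440.2 + 3174 = 7665.4639.
Equity: weight = 4051.2639/7665.4639 = 0.5285; cost = 9.532%.
Preferred: weight = 440.2/7665.4639 = 0.0574; cost = 5.7937%.
Mortgage bonds: weight = 3174/7665.4639 = 0.4141; after-tax cost = 2.9% × (1 − 17%) = 2.4070%.
WACC = 0.5285 × 9.5320% + 0.0574 × 5.7937% + 0.4141 × 2.4070% = 6.3671%.

6.37%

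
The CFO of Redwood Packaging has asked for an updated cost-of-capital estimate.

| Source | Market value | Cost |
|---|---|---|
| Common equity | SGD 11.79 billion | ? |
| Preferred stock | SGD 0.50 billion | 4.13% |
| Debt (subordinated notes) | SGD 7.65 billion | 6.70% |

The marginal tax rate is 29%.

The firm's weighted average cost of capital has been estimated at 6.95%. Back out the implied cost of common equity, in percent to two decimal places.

8.49%

Total capital V = 11.79 + 0.5 + 7.65 = 19.94.
Equity weight = 11.79/19.94 = 0.5913.
Preferred weight = 0.5/19.94 = 0.0251.
Subordinated notes weight = 7.65/19.94 = 0.3837.
Debt contribution = 0.3837 × 6.7% × (1 − 29%) = 1.8250%.
Preferred contribution = 0.0251 × 4.13% = 0.1036%.
Required equity contribution = 6.95% − 1.9286% = 5.0214%.
Re = 5.0214% / 0.5913 = 8.4925%.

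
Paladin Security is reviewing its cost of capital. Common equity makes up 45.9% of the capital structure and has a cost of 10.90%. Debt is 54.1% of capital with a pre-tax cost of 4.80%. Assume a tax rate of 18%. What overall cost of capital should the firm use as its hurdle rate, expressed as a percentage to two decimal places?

After-tax cost of debt = 4.8% × (1 − 18%) = 3.9360%.
WACC = 0.459 × 10.9000% + 0.541 × 3.9360% = 7.1325%.

7.13%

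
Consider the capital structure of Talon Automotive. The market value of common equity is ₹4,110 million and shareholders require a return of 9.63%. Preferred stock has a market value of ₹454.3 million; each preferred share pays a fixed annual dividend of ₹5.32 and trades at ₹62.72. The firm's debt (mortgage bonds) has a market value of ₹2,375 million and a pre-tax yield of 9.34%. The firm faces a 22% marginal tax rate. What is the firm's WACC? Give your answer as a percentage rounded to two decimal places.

Cost of preferred: Rp = 5.32 / 62.72 = 8.4821%.
Total capital V = 4110 + 454.3 + 2375 = 6939.3.
Equity: weight = 4110/6939.3 = 0.5923; cost = 9.63%.
Preferred: weight = 454.3/6939.3 = 0.0655; cost = 8.4821%.
Mortgage bonds: weight = 2375/6939.3 = 0.3423; after-tax cost = 9.34% × (1 − 22%) = 7.2852%.
WACC = 0.5923 × 9.6300% + 0.0655 × 8.4821% + 0.3423 × 7.2852% = 8.7523%.

8.75%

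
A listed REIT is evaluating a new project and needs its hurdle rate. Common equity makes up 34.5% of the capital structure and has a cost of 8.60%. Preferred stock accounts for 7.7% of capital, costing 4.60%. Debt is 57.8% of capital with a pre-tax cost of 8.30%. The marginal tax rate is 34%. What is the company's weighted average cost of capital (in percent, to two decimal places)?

After-tax cost of debt = 8.3% × (1 − 34%) = 5.4780%.
WACC = 0.345 × 8.6000% + 0.077 × 4.6000% + 0.578 × 5.4780% = 6.4875%.

6.49%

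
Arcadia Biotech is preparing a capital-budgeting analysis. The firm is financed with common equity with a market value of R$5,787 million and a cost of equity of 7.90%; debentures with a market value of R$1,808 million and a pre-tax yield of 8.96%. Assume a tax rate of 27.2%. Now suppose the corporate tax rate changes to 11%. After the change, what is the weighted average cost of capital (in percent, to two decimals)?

After the change:
Total capital V = 5787 + 1808 = 7595.
Equity: weight = 5787/7595 = 0.7619; cost = 7.9%.
Debentures: weight = 1808/7595 = 0.2381; after-tax cost = 8.96% × (1 − 11%) = 7.9744%.
WACC = 0.7619 × 7.9000% + 0.2381 × 7.9744% = 7.9177%.

7.92%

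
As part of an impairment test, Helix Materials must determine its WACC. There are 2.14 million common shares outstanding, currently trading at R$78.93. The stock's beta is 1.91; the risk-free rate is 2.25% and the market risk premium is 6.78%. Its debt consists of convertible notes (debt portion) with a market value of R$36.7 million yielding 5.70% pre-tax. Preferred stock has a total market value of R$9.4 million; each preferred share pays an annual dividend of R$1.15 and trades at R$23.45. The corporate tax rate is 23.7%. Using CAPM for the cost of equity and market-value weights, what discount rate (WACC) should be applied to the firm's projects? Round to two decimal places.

Cost of equity via CAPM: Re = 2.25% + 1.91 × 6.78% = 15.1998%.
Cost of preferred: Rp = 1.15 / 23.45 = 4.9041%.
Market value of equity E = 78.93 × 2.14m = 168.9102m.
Total capital V = 168.9102 + 9.4 + 36.7 = 215.0102.
Equity: weight = 168.9102/215.0102 = 0.7856; cost = 15.1998%.
Preferred: weight = 9.4/215.0102 = 0.0437; cost = 4.9041%.
Convertible notes (debt portion): weight = 36.7/215.0102 = 0.1707; after-tax cost = 5.7% × (1 − 23.7%) = 4.3491%.
WACC = 0.7856 × 15.1998% + 0.0437 × 4.9041% + 0.1707 × 4.3491% = 12.8976%.

12.90%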